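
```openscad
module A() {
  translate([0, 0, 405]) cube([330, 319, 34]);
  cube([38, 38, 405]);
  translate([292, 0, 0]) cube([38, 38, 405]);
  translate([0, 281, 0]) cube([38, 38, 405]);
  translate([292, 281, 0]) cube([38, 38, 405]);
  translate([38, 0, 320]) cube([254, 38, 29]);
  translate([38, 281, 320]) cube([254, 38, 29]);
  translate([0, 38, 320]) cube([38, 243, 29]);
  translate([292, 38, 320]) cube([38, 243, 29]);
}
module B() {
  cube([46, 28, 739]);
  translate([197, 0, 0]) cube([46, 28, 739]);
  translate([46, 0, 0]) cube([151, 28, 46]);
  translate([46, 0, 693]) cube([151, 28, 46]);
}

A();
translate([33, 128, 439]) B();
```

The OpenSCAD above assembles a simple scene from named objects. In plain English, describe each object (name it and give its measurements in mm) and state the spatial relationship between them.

A is a simple wooden stool: a rectangular seat 330 mm (x) by 319 mm (y), 34 mm thick, top face at z = 439 mm, on four square legs, each 38×38 mm in cross-section. The legs rest on z = 0, each flush with a corner of the seat. Four stretchers, 38 mm wide and 29 mm tall, connect adjacent legs with their undersides at z = 320 mm, each running between the inner faces of the legs it joins and aligned with the legs' outer faces on the other axis.

B is a picture frame with a 151×647 mm rectangular opening (x by z) and a uniform 46 mm border on every side. Frame depth is 28 mm along y. It is built from two vertical stiles running the full outside height and two horizontal rails spanning the gap between the stiles.

The picture frame is on top of the stool.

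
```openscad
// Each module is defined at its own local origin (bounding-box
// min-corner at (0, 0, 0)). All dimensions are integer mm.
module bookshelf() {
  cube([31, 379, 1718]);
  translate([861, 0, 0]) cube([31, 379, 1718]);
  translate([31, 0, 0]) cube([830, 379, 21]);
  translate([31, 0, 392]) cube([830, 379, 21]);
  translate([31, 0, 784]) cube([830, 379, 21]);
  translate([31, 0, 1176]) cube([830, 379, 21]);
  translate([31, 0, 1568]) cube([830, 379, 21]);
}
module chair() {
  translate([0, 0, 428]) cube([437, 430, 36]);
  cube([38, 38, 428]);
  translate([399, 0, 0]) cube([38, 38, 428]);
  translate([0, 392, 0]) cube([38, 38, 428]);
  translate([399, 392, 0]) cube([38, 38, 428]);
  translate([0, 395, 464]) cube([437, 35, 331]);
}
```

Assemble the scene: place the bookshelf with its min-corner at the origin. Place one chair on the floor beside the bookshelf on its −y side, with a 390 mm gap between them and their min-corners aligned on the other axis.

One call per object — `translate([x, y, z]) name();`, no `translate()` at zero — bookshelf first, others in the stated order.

bookshelf();
translate([0, -820, 0]) chair();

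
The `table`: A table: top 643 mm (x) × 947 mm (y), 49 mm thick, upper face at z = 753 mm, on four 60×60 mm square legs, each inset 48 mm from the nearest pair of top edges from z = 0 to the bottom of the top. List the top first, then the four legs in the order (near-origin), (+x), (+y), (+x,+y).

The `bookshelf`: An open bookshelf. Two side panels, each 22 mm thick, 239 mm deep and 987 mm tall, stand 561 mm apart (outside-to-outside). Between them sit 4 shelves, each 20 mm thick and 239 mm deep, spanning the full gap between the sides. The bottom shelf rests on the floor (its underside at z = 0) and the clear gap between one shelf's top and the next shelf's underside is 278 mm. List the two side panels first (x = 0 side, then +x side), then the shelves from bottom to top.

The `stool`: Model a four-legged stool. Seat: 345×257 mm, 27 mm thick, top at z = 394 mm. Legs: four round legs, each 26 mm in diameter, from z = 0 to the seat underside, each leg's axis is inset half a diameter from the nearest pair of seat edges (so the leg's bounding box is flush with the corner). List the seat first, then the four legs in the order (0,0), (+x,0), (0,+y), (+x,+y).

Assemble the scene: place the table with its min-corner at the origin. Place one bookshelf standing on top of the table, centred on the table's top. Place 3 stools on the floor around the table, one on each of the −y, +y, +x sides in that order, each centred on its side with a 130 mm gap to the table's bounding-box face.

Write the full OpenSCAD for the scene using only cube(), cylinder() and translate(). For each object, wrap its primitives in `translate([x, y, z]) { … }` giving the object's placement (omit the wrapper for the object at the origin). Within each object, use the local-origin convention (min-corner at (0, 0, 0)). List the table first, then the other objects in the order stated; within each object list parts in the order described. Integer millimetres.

translate([0, 0, 704]) cube([643, 947, 49]);
translate([48, 48, 0]) cube([60, 60, 704]);
translate([535, 48, 0]) cube([60, 60, 704]);
translate([48, 839, 0]) cube([60, 60, 704]);
translate([535, 839, 0]) cube([60, 60, 704]);
translate([41, 354, 753]) {
  cube([22, 239, 987]);
  translate([539, 0, 0]) cube([22, 239, 987]);
  translate([22, 0, 0]) cube([517, 239, 20]);
  translate([22, 0, 298]) cube([517, 239, 20]);
  translate([22, 0, 596]) cube([517, 239, 20]);
  translate([22, 0, 894]) cube([517, 239, 20]);
}
translate([149, -387, 0]) {
  translate([0, 0, 367]) cube([345, 257, 27]);
  translate([13, 13, 0]) cylinder(h = 367, r = 13);
  translate([332, 13, 0]) cylinder(h = 367, r = 13);
  translate([13, 244, 0]) cylinder(h = 367, r = 13);
  translate([332, 244, 0]) cylinder(h = 367, r = 13);
}
translate([149, 1077, 0]) {
  translate([0, 0, 367]) cube([345, 257, 27]);
  translate([13, 13, 0]) cylinder(h = 367, r = 13);
  translate([332, 13, 0]) cylinder(h = 367, r = 13);
  translate([13, 244, 0]) cylinder(h = 367, r = 13);
  translate([332, 244, 0]) cylinder(h = 367, r = 13);
}
translate([773, 345, 0]) {
  translate([0, 0, 367]) cube([345, 257, 27]);
  translate([13, 13, 0]) cylinder(h = 367, r = 13);
  translate([332, 13, 0]) cylinder(h = 367, r = 13);
  translate([13, 244, 0]) cylinder(h = 367, r = 13);
  translate([332, 244, 0]) cylinder(h = 367, r = 13);
}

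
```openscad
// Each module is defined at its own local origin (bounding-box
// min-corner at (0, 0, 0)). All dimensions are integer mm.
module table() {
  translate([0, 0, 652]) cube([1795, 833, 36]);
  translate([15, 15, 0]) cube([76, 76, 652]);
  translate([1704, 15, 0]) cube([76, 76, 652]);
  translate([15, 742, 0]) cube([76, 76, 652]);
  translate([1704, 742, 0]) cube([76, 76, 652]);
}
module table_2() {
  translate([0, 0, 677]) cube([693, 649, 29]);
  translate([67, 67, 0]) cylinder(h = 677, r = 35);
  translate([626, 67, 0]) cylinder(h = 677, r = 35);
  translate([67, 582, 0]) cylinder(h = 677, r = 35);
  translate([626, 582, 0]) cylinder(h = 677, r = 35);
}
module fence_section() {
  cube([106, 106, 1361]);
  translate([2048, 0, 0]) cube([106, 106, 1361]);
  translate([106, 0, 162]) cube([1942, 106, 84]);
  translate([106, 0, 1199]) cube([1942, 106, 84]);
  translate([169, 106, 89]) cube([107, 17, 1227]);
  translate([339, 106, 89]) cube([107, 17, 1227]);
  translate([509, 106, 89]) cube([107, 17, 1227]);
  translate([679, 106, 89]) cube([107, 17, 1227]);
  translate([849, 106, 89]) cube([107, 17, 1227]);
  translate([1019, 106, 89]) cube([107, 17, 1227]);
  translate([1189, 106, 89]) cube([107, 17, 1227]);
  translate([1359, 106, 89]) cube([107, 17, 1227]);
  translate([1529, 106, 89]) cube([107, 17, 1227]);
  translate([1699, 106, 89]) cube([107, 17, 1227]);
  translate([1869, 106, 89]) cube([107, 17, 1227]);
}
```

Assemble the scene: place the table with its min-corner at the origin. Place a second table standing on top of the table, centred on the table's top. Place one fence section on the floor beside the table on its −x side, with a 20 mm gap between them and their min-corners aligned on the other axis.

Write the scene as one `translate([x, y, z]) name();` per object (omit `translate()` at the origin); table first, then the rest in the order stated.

table();
translate([551, 92, 688]) table_2();
translate([-2174, 0, 0]) fence_section();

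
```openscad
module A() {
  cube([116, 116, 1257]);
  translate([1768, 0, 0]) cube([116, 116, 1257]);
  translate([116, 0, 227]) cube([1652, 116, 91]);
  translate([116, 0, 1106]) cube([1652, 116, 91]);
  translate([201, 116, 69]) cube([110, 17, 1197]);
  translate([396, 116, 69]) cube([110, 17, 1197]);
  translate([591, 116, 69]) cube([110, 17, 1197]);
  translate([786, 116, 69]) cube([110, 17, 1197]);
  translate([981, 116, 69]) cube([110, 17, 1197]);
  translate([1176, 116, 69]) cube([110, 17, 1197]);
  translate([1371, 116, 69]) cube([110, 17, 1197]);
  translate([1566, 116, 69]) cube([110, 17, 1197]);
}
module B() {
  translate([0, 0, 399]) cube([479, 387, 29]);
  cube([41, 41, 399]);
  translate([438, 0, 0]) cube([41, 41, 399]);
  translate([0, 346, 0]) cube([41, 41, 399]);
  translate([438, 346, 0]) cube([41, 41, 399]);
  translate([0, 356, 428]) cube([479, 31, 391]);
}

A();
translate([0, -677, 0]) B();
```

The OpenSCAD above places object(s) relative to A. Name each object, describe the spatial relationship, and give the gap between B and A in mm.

A is a fence section. B is a chair. The chair is on the floor beside the fence section on its −y side. The gap between the chair and the fence section is 290 mm.

The chair's nearest face is 290 mm from the fence section's −y face.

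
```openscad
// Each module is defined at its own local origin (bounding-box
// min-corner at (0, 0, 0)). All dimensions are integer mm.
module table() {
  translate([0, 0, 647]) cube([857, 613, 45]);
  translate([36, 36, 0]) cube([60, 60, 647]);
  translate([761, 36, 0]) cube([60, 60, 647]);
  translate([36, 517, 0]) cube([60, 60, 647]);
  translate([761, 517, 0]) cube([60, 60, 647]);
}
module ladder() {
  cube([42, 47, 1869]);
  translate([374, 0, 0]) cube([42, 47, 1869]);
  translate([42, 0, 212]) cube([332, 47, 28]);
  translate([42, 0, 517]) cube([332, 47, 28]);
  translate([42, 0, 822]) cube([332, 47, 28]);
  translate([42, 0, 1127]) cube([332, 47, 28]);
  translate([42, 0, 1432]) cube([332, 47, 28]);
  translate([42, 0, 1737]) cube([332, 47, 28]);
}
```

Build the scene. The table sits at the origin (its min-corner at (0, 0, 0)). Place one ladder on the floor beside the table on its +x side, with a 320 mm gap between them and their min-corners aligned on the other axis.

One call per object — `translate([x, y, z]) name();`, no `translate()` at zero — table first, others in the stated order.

table();
translate([1177, 0, 0]) ladder();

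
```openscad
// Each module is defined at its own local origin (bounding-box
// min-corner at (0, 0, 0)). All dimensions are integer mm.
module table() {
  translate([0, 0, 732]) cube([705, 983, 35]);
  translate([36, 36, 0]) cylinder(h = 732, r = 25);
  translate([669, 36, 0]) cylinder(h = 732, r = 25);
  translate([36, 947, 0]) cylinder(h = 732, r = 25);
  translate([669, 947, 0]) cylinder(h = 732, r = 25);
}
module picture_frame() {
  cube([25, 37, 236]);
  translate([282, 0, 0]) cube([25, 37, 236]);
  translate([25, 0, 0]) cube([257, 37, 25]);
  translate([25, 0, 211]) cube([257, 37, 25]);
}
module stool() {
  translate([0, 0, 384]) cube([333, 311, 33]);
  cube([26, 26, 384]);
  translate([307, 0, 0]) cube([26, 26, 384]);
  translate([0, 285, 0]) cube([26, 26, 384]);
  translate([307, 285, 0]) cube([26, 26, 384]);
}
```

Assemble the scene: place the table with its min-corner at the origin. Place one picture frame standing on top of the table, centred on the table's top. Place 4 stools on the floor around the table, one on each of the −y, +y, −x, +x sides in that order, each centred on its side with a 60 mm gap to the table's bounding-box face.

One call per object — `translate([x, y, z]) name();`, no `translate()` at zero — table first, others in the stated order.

table();
translate([199, 473, 767]) picture_frame();
translate([186, -371, 0]) stool();
translate([186, 1043, 0]) stool();
translate([-393, 336, 0]) stool();
translate([765, 336, 0]) stool();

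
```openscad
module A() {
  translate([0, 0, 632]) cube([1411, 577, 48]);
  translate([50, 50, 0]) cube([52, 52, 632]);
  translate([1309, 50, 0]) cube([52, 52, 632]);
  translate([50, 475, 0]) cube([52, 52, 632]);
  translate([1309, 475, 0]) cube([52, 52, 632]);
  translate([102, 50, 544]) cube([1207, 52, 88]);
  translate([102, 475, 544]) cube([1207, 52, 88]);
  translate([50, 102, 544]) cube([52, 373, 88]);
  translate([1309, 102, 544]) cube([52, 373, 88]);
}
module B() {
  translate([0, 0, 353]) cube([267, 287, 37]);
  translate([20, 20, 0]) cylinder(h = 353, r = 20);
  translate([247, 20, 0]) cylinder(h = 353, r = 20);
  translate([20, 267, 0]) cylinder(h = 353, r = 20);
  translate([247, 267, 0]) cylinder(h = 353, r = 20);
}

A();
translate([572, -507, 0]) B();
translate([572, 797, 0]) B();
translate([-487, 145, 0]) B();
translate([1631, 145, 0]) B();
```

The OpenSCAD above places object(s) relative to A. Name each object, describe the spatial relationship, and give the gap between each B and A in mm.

Each stool's nearest face is 220 mm from the table's bounding box.

A is a table. B is a stool. Four stools sit around the table at the −y, +y, −x, +x sides. The gap between each stool and the table is 220 mm.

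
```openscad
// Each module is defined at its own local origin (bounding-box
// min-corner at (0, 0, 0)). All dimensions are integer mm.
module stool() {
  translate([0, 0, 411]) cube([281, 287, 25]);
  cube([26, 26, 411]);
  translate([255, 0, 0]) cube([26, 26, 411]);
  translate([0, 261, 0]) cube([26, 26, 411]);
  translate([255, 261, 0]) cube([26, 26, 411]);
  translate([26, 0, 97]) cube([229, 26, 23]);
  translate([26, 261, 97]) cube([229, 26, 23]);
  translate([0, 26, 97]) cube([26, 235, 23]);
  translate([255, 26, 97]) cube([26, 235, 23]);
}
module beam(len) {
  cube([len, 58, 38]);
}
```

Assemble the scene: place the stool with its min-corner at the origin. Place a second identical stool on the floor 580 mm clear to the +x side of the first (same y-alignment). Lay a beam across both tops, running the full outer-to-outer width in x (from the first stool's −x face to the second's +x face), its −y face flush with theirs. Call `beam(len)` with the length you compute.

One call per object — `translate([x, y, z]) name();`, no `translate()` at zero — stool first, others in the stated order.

stool();
translate([861, 0, 0]) stool();
translate([0, 0, 436]) beam(1142);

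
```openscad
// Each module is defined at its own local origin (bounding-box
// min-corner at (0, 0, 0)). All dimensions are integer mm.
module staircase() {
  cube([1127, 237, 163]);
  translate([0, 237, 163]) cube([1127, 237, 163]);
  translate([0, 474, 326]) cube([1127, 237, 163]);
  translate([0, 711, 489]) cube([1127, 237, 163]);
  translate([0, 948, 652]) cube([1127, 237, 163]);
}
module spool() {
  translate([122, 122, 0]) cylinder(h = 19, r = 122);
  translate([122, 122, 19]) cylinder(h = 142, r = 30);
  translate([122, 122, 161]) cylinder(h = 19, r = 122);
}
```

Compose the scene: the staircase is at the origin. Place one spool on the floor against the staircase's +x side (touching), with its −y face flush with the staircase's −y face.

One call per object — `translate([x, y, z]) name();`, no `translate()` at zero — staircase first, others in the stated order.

staircase();
translate([1127, 0, 0]) spool();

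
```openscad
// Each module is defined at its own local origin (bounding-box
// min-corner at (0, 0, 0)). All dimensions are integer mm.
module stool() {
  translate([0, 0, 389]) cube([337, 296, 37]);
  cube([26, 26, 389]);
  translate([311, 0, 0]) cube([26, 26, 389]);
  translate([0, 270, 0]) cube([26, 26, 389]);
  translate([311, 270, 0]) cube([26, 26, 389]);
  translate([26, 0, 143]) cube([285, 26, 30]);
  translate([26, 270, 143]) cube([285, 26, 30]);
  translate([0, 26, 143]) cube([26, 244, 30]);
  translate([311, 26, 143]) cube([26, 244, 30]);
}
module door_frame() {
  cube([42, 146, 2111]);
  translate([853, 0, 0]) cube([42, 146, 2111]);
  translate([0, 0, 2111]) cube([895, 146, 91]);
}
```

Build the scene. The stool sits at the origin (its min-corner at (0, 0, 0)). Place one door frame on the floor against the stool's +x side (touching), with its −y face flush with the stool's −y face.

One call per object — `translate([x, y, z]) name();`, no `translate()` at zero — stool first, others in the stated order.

stool();
translate([337, 0, 0]) door_frame();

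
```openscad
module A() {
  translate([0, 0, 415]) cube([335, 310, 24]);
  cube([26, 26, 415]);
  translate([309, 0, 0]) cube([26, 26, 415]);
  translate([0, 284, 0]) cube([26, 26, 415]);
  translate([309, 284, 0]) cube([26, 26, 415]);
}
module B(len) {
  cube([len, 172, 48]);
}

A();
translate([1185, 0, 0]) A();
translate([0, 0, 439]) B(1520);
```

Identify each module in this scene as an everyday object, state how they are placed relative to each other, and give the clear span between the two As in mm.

Second stool starts at x = 1185; first ends at x = 335; clear span = 1185 − 335 = 850 mm.

A is a stool. B is a beam. A beam spans the tops of two stools. The clear span between the two stools is 850 mm.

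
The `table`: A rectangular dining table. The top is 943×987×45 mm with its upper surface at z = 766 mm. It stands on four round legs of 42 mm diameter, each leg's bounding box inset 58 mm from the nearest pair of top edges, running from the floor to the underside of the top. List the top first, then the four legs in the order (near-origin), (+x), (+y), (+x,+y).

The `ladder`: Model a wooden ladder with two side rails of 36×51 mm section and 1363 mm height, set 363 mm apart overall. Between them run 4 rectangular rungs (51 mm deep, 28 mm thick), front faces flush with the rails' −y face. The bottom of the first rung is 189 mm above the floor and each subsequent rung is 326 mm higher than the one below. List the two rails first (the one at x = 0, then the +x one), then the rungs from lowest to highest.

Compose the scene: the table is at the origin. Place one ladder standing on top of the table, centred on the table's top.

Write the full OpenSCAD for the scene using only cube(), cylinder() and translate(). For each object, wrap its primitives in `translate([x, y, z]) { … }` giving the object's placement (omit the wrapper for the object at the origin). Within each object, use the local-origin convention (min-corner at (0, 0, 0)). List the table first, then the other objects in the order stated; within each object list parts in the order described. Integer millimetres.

translate([0, 0, 721]) cube([943, 987, 45]);
translate([79, 79, 0]) cylinder(h = 721, r = 21);
translate([864, 79, 0]) cylinder(h = 721, r = 21);
translate([79, 908, 0]) cylinder(h = 721, r = 21);
translate([864, 908, 0]) cylinder(h = 721, r = 21);
translate([290, 468, 766]) {
  cube([36, 51, 1363]);
  translate([327, 0, 0]) cube([36, 51, 1363]);
  translate([36, 0, 189]) cube([291, 51, 28]);
  translate([36, 0, 515]) cube([291, 51, 28]);
  translate([36, 0, 841]) cube([291, 51, 28]);
  translate([36, 0, 1167]) cube([291, 51, 28]);
}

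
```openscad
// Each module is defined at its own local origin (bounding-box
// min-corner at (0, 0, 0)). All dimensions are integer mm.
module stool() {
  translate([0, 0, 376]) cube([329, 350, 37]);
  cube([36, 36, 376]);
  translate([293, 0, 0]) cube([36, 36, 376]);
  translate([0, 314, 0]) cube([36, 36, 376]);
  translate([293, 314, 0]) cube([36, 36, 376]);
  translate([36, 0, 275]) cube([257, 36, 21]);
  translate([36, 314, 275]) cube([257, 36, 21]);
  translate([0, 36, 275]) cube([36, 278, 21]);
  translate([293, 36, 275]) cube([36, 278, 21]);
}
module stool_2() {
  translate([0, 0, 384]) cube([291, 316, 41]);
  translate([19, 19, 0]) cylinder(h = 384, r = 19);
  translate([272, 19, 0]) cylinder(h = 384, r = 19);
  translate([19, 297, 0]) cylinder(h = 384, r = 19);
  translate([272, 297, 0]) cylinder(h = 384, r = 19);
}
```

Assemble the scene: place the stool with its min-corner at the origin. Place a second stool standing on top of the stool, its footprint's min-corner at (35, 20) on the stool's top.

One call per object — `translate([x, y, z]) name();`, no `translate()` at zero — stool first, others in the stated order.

stool();
translate([35, 20, 413]) stool_2();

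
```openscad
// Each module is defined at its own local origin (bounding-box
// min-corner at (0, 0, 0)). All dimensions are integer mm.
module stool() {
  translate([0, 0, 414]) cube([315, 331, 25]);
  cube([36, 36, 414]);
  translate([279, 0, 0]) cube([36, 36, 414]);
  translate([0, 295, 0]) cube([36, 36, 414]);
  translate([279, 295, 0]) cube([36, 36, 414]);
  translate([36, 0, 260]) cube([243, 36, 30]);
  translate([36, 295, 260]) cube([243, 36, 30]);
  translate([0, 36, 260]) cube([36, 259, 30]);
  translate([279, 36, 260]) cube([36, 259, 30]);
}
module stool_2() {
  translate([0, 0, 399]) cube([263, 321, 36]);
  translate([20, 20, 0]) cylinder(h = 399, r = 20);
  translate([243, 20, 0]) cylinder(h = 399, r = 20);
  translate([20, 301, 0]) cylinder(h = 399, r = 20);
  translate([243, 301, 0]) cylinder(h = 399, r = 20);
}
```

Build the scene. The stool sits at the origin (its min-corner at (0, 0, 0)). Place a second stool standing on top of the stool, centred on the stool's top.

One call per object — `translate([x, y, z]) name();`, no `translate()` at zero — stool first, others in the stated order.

stool();
translate([26, 5, 439]) stool_2();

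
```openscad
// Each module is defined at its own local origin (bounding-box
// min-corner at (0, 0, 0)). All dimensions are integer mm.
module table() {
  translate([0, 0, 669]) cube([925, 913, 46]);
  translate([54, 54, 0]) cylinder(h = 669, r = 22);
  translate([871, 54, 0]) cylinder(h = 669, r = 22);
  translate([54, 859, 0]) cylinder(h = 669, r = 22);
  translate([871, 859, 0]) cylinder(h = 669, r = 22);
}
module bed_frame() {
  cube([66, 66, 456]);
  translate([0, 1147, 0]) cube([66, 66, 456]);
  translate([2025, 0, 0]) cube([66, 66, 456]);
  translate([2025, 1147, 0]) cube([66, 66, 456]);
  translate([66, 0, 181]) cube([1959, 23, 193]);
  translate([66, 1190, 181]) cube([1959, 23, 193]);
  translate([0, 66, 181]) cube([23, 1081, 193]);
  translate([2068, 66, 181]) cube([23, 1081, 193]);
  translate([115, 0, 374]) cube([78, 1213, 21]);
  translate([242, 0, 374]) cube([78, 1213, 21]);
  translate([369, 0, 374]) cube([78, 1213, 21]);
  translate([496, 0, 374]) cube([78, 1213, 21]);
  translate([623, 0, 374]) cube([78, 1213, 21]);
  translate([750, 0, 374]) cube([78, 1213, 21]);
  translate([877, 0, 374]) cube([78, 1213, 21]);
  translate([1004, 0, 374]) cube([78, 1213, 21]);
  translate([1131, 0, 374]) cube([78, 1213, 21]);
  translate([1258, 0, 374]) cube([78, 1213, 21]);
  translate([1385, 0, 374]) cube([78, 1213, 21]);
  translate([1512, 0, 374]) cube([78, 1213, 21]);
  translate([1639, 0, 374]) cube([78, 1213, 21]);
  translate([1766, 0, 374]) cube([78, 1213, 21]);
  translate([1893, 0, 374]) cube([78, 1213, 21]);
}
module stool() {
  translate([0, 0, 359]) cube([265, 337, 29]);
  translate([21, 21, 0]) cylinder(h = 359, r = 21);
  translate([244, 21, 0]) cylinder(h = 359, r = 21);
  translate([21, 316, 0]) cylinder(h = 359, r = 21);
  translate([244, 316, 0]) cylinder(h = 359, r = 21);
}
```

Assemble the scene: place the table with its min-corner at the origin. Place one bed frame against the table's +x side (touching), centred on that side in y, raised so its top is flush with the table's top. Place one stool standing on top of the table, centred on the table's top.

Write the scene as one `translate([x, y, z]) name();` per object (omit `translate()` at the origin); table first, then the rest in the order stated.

table();
translate([925, -150, 259]) bed_frame();
translate([330, 288, 715]) stool();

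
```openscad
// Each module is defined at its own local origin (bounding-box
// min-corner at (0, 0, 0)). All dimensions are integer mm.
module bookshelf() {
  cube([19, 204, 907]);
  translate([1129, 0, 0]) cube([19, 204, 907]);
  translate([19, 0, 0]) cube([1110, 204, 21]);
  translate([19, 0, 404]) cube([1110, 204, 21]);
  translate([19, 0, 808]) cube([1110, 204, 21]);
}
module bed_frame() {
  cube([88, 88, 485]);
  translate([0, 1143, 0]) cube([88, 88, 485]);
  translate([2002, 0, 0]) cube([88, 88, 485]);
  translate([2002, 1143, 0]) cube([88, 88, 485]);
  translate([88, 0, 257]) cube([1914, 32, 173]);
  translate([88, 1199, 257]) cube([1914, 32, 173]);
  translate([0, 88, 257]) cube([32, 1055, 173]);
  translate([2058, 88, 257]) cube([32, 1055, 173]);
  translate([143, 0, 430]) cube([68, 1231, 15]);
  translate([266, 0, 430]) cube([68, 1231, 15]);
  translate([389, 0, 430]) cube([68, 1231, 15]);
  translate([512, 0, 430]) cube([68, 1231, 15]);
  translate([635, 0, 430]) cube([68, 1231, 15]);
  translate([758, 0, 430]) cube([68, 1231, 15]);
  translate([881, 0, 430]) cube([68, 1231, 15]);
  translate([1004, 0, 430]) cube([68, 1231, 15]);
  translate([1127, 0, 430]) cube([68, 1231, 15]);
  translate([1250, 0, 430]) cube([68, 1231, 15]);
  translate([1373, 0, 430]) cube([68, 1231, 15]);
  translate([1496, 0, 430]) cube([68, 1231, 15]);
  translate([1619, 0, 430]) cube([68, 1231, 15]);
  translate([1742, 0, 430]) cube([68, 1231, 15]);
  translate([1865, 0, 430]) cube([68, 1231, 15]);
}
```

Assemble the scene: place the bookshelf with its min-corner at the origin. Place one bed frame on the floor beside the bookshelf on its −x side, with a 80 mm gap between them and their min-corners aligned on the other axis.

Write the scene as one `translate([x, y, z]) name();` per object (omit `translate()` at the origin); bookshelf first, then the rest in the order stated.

bookshelf();
translate([-2170, 0, 0]) bed_frame();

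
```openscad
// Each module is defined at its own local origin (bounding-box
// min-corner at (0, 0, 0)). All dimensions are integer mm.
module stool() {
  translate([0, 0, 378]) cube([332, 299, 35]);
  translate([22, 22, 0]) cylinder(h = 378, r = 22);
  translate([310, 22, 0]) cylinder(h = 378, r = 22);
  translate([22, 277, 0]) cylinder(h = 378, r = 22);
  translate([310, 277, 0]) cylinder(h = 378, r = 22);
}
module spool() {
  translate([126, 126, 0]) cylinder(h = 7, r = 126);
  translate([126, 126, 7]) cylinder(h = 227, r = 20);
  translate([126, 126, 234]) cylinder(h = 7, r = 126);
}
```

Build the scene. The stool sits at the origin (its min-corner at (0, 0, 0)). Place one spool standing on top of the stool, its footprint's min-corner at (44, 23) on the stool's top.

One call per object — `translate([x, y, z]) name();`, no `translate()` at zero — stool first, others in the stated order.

stool();
translate([44, 23, 413]) spool();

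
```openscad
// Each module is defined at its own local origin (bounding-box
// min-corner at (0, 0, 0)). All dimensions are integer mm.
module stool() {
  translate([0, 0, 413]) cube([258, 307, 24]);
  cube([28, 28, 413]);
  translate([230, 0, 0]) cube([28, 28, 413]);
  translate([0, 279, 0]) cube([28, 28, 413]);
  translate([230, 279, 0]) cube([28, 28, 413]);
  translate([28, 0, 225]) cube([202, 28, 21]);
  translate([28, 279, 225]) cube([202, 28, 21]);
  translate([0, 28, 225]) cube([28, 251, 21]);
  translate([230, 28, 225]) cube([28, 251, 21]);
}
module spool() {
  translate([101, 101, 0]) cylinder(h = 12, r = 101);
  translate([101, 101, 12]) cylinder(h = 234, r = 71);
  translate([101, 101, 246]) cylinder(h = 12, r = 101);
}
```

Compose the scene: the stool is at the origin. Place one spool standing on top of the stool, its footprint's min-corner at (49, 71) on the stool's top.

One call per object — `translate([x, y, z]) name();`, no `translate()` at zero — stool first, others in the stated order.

stool();
translate([49, 71, 437]) spool();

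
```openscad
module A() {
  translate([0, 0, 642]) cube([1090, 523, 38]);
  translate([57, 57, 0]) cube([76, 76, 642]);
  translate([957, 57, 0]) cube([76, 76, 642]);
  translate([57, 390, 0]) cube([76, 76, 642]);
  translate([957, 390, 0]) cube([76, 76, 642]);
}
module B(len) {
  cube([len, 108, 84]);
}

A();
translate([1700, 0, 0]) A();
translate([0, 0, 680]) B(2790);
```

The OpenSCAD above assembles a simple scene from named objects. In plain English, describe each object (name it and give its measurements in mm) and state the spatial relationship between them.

A is a rectangular dining table. The top is 1090×523×38 mm with its upper surface at z = 680 mm. It stands on four 76×76 mm square legs, each inset 57 mm from the nearest pair of top edges, running from the floor to the underside of the top.

B is a rectangular beam 2790 mm long (x), 108 mm deep (y), 84 mm thick (z).

The beam spans the tops of two tables placed 610 mm apart, resting at z = 680 mm.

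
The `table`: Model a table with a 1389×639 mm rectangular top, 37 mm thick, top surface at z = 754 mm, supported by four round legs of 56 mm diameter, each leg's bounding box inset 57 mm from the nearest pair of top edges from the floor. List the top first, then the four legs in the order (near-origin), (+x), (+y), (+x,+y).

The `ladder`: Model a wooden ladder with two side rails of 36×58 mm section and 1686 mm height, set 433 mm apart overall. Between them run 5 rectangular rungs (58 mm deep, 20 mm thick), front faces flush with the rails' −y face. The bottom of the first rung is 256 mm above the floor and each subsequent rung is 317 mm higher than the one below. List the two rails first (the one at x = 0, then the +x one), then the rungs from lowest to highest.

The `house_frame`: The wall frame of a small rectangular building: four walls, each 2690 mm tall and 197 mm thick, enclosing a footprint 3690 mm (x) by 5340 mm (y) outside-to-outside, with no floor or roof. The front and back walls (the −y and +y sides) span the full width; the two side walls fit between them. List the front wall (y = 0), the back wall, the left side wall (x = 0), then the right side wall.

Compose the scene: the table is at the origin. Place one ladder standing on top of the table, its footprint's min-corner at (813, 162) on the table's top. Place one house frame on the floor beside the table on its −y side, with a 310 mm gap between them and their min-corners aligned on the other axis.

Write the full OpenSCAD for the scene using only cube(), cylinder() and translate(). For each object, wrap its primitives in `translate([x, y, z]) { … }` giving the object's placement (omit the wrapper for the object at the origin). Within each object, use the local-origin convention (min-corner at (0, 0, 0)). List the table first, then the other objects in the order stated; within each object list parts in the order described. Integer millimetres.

translate([0, 0, 717]) cube([1389, 639, 37]);
translate([85, 85, 0]) cylinder(h = 717, r = 28);
translate([1304, 85, 0]) cylinder(h = 717, r = 28);
translate([85, 554, 0]) cylinder(h = 717, r = 28);
translate([1304, 554, 0]) cylinder(h = 717, r = 28);
translate([813, 162, 754]) {
  cube([36, 58, 1686]);
  translate([397, 0, 0]) cube([36, 58, 1686]);
  translate([36, 0, 256]) cube([361, 58, 20]);
  translate([36, 0, 573]) cube([361, 58, 20]);
  translate([36, 0, 890]) cube([361, 58, 20]);
  translate([36, 0, 1207]) cube([361, 58, 20]);
  translate([36, 0, 1524]) cube([361, 58, 20]);
}
translate([0, -5650, 0]) {
  cube([3690, 197, 2690]);
  translate([0, 5143, 0]) cube([3690, 197, 2690]);
  translate([0, 197, 0]) cube([197, 4946, 2690]);
  translate([3493, 197, 0]) cube([197, 4946, 2690]);
}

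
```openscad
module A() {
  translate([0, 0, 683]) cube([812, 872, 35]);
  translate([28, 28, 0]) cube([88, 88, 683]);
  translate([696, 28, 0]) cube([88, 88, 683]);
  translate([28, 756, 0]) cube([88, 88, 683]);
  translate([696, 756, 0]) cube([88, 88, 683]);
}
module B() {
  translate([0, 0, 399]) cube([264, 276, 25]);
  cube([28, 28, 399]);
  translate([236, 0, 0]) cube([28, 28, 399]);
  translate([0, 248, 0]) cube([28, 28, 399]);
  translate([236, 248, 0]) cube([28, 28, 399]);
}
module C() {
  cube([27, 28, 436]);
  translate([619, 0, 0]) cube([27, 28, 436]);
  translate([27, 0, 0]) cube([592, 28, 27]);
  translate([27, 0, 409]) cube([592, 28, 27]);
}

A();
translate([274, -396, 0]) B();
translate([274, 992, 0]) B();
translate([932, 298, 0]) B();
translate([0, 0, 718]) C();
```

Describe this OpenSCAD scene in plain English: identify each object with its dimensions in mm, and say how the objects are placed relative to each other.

A is a rectangular dining table. The top is 812×872×35 mm with its upper surface at z = 718 mm. It stands on four 88×88 mm square legs, each inset 28 mm from the nearest pair of top edges, running from the floor to the underside of the top.

B is a four-legged stool. The seat is a 264×276×25 mm slab whose top surface is at z = 424 mm; four square legs, each 28×28 mm in cross-section, run from the floor (z = 0) to the underside of the seat, each flush with a corner of the seat.

C is a picture frame with a 592×382 mm rectangular opening (x by z) and a uniform 27 mm border on every side. Frame depth is 28 mm along y. It is built from two vertical stiles running the full outside height and two horizontal rails spanning the gap between the stiles.

Three stools sit around the table at the −y, +y, +x sides. The picture frame is on top of the table.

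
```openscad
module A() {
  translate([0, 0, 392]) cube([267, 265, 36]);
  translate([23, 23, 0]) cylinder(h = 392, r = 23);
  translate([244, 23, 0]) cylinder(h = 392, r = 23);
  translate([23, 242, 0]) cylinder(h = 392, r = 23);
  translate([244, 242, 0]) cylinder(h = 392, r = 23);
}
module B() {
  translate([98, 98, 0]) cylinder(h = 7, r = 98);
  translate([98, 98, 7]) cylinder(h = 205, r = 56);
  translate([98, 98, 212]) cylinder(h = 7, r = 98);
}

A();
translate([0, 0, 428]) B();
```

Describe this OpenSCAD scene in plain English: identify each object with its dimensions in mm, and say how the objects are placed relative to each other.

A is a four-legged stool. The seat is a 267×265×36 mm slab whose top surface is at z = 428 mm; four round legs, each 46 mm in diameter, run from the floor (z = 0) to the underside of the seat, each leg's axis is inset half a diameter from the nearest pair of seat edges (so the leg's bounding box is flush with the corner).

B is a spool: two coaxial disc flanges of radius 98 mm and thickness 7 mm, joined by a core cylinder of radius 56 mm and height 205 mm. The lower flange rests on z = 0 and the three cylinders share a vertical axis.

The spool is on top of the stool.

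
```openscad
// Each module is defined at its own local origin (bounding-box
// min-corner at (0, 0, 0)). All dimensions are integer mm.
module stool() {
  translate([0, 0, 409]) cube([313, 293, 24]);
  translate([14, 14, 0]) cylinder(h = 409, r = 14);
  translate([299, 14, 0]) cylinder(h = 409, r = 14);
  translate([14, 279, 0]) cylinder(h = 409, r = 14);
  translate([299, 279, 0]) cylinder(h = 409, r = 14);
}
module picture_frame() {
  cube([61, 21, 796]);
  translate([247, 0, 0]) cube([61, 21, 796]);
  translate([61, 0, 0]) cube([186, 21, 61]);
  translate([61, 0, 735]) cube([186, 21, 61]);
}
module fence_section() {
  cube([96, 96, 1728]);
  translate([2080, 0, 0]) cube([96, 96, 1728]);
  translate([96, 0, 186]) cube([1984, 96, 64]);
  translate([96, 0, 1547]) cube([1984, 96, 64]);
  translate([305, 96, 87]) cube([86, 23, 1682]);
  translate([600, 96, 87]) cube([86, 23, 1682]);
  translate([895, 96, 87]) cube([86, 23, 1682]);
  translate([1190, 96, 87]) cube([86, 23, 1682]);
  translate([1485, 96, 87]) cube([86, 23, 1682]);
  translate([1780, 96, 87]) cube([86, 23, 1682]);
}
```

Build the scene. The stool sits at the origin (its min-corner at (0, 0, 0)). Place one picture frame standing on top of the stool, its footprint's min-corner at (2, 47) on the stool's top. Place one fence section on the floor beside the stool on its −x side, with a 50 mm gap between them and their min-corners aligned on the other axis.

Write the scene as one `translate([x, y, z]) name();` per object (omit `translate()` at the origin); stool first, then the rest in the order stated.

stool();
translate([2, 47, 433]) picture_frame();
translate([-2226, 0, 0]) fence_section();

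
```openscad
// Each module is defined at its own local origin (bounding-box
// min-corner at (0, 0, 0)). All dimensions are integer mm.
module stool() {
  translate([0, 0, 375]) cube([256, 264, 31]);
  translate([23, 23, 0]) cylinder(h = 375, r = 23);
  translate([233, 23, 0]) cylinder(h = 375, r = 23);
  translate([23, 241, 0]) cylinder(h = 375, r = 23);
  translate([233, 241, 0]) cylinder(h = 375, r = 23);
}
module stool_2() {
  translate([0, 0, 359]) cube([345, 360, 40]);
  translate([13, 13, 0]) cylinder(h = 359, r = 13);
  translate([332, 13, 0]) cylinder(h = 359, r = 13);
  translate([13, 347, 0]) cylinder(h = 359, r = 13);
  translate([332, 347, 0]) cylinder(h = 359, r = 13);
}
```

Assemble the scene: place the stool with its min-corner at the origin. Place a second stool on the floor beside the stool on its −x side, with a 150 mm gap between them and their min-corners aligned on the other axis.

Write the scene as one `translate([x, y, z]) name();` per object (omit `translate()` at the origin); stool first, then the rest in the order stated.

stool();
translate([-495, 0, 0]) stool_2();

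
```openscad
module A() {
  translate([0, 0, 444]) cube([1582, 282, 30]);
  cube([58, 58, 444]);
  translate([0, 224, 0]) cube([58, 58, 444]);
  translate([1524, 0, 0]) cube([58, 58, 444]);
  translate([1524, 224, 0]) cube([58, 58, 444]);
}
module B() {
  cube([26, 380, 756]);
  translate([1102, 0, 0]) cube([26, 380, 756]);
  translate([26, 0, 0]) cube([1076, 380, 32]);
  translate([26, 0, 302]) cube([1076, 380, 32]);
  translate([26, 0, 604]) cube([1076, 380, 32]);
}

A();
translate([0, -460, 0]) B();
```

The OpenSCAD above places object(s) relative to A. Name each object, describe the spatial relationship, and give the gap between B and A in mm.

A is a bench. B is a bookshelf. The bookshelf is on the floor beside the bench on its −y side. The gap between the bookshelf and the bench is 80 mm.

The bookshelf's nearest face is 80 mm from the bench's −y face.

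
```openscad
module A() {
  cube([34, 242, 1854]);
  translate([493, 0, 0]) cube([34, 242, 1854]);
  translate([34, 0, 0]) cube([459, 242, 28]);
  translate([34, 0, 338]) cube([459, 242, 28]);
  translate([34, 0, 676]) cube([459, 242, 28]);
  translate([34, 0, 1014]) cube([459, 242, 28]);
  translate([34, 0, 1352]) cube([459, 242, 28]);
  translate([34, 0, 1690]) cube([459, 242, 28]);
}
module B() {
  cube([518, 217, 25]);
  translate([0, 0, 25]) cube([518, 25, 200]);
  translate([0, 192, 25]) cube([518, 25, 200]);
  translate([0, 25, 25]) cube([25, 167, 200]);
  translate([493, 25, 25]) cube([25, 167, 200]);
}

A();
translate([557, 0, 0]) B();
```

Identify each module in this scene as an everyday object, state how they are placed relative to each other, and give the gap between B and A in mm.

The open box's nearest face is 30 mm from the bookshelf's +x face.

A is a bookshelf. B is an open box. The open box is on the floor beside the bookshelf on its +x side. The gap between the open box and the bookshelf is 30 mm.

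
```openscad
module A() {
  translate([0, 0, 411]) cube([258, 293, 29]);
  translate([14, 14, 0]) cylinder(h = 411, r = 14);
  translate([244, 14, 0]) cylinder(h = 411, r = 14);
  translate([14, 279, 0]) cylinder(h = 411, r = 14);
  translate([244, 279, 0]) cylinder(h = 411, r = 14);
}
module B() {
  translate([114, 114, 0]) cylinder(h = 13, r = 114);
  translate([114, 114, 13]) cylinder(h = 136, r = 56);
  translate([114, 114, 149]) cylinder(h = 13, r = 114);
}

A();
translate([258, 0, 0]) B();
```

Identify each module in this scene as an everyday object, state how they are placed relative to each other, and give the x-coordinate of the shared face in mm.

A is a stool. B is a spool. The spool is against the stool's +x side, with their −y faces flush. The x-coordinate of the shared face is 258 mm.

The stool's +x face and the spool's −x face are both at x = 258 mm.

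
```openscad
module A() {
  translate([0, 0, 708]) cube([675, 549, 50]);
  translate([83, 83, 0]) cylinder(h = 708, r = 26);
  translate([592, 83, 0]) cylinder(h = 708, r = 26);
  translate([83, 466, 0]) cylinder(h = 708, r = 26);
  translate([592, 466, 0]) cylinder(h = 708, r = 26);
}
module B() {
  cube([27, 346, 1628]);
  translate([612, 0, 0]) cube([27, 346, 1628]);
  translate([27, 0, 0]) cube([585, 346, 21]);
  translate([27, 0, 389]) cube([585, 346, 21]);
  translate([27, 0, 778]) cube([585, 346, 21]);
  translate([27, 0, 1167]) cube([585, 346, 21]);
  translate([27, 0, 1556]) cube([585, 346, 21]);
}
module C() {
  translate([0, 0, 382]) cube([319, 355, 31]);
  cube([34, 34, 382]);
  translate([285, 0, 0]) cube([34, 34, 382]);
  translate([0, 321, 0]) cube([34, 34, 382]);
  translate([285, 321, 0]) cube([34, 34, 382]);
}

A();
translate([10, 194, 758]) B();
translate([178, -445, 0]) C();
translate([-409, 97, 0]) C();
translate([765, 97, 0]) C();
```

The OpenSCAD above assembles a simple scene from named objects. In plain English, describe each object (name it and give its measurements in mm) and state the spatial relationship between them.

A is a table with a 675×549 mm rectangular top, 50 mm thick, top surface at z = 758 mm, supported by four round legs of 52 mm diameter, each leg's bounding box inset 57 mm from the nearest pair of top edges, running from the floor.

B is a bookshelf 639 mm wide overall, 346 mm deep and 1628 mm tall. The two sides are 27 mm thick vertical panels. 5 horizontal shelves of 21 mm thickness span between the inner faces of the sides; the lowest shelf sits on the floor and shelves are stacked with a clear vertical gap of 368 mm between each pair.

C is a four-legged stool. The seat is 319×355 mm, 31 mm thick, top at z = 413 mm. It stands on four square legs, each 34×34 mm in cross-section, from z = 0 to the seat underside, each flush with a corner of the seat.

The bookshelf is on top of the table. Three stools sit around the table at the −y, −x, +x sides.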